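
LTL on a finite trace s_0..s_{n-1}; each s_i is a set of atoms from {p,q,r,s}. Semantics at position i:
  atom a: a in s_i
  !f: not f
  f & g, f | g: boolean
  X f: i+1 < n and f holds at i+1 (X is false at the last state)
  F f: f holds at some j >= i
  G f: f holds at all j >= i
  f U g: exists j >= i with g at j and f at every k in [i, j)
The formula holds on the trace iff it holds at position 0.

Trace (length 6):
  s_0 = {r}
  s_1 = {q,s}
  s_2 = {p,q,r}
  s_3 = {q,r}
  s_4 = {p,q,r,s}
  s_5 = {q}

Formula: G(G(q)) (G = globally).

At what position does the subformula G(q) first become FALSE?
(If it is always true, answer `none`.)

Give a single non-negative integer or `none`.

s_0={r}: G(q)=False q=False
s_1={q,s}: G(q)=True q=True
s_2={p,q,r}: G(q)=True q=True
s_3={q,r}: G(q)=True q=True
s_4={p,q,r,s}: G(q)=True q=True
s_5={q}: G(q)=True q=True
G(G(q)) holds globally = False
First violation at position 0.

Answer: 0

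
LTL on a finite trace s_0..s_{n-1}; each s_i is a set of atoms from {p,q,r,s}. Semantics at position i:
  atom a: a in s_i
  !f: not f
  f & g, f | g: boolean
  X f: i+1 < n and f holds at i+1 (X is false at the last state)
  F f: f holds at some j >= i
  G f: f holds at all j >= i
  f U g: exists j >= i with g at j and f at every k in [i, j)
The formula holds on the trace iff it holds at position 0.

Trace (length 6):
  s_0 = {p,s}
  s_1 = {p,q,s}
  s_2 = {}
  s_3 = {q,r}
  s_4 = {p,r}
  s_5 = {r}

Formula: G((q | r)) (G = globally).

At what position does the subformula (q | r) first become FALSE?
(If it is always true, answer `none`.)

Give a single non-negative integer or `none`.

Answer: 0

Derivation:
s_0={p,s}: (q | r)=False q=False r=False
s_1={p,q,s}: (q | r)=True q=True r=False
s_2={}: (q | r)=False q=False r=False
s_3={q,r}: (q | r)=True q=True r=True
s_4={p,r}: (q | r)=True q=False r=True
s_5={r}: (q | r)=True q=False r=True
G((q | r)) holds globally = False
First violation at position 0.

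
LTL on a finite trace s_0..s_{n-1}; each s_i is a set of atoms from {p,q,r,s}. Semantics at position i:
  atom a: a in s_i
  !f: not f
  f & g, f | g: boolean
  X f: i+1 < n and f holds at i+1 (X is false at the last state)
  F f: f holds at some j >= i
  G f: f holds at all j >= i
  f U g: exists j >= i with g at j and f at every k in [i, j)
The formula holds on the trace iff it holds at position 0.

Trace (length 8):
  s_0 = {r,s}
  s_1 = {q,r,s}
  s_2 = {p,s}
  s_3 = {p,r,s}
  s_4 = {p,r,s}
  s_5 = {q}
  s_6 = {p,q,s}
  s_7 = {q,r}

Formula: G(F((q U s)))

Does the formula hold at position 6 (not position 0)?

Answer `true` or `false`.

Answer: false

Derivation:
s_0={r,s}: G(F((q U s)))=False F((q U s))=True (q U s)=True q=False s=True
s_1={q,r,s}: G(F((q U s)))=False F((q U s))=True (q U s)=True q=True s=True
s_2={p,s}: G(F((q U s)))=False F((q U s))=True (q U s)=True q=False s=True
s_3={p,r,s}: G(F((q U s)))=False F((q U s))=True (q U s)=True q=False s=True
s_4={p,r,s}: G(F((q U s)))=False F((q U s))=True (q U s)=True q=False s=True
s_5={q}: G(F((q U s)))=False F((q U s))=True (q U s)=True q=True s=False
s_6={p,q,s}: G(F((q U s)))=False F((q U s))=True (q U s)=True q=True s=True
s_7={q,r}: G(F((q U s)))=False F((q U s))=False (q U s)=False q=True s=False
Evaluating at position 6: result = False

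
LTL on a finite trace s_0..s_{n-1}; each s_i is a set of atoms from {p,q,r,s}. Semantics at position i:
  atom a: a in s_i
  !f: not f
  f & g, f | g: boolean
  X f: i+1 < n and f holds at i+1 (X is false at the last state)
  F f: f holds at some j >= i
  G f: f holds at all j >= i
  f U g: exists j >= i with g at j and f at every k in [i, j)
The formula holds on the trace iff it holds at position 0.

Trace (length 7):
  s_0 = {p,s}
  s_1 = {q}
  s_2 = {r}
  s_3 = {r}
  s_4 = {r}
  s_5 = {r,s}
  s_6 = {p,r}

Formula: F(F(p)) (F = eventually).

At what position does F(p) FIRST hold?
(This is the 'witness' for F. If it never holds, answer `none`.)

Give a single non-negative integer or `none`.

Answer: 0

Derivation:
s_0={p,s}: F(p)=True p=True
s_1={q}: F(p)=True p=False
s_2={r}: F(p)=True p=False
s_3={r}: F(p)=True p=False
s_4={r}: F(p)=True p=False
s_5={r,s}: F(p)=True p=False
s_6={p,r}: F(p)=True p=True
F(F(p)) holds; first witness at position 0.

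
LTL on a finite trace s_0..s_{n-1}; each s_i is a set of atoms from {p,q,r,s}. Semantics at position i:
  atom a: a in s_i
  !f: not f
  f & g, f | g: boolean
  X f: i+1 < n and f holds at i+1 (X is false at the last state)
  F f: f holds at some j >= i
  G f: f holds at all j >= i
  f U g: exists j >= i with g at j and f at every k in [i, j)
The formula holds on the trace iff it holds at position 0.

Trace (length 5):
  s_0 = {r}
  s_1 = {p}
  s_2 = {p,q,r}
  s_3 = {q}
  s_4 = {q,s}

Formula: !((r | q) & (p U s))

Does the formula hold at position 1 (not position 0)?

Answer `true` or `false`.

Answer: true

Derivation:
s_0={r}: !((r | q) & (p U s))=True ((r | q) & (p U s))=False (r | q)=True r=True q=False (p U s)=False p=False s=False
s_1={p}: !((r | q) & (p U s))=True ((r | q) & (p U s))=False (r | q)=False r=False q=False (p U s)=False p=True s=False
s_2={p,q,r}: !((r | q) & (p U s))=True ((r | q) & (p U s))=False (r | q)=True r=True q=True (p U s)=False p=True s=False
s_3={q}: !((r | q) & (p U s))=True ((r | q) & (p U s))=False (r | q)=True r=False q=True (p U s)=False p=False s=False
s_4={q,s}: !((r | q) & (p U s))=False ((r | q) & (p U s))=True (r | q)=True r=False q=True (p U s)=True p=False s=True
Evaluating at position 1: result = True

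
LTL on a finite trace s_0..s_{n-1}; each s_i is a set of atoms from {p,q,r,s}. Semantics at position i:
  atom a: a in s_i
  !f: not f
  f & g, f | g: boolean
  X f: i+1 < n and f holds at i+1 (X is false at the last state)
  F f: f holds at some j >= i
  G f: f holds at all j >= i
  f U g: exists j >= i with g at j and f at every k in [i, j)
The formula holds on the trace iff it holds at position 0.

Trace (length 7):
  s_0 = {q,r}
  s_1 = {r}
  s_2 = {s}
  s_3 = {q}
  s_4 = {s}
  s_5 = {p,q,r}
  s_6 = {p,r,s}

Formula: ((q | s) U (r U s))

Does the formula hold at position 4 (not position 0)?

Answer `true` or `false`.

s_0={q,r}: ((q | s) U (r U s))=True (q | s)=True q=True s=False (r U s)=True r=True
s_1={r}: ((q | s) U (r U s))=True (q | s)=False q=False s=False (r U s)=True r=True
s_2={s}: ((q | s) U (r U s))=True (q | s)=True q=False s=True (r U s)=True r=False
s_3={q}: ((q | s) U (r U s))=True (q | s)=True q=True s=False (r U s)=False r=False
s_4={s}: ((q | s) U (r U s))=True (q | s)=True q=False s=True (r U s)=True r=False
s_5={p,q,r}: ((q | s) U (r U s))=True (q | s)=True q=True s=False (r U s)=True r=True
s_6={p,r,s}: ((q | s) U (r U s))=True (q | s)=True q=False s=True (r U s)=True r=True
Evaluating at position 4: result = True

Answer: true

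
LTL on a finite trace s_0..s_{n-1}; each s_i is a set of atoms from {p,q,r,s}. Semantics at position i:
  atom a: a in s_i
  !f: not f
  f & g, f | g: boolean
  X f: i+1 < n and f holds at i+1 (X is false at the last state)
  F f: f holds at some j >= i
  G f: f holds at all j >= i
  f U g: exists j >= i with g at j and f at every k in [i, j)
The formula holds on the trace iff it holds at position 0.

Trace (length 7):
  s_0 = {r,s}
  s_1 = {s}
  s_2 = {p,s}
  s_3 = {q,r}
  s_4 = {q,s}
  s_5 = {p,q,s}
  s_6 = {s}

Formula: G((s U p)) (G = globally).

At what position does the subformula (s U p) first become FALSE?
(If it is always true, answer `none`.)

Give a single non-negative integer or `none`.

s_0={r,s}: (s U p)=True s=True p=False
s_1={s}: (s U p)=True s=True p=False
s_2={p,s}: (s U p)=True s=True p=True
s_3={q,r}: (s U p)=False s=False p=False
s_4={q,s}: (s U p)=True s=True p=False
s_5={p,q,s}: (s U p)=True s=True p=True
s_6={s}: (s U p)=False s=True p=False
G((s U p)) holds globally = False
First violation at position 3.

Answer: 3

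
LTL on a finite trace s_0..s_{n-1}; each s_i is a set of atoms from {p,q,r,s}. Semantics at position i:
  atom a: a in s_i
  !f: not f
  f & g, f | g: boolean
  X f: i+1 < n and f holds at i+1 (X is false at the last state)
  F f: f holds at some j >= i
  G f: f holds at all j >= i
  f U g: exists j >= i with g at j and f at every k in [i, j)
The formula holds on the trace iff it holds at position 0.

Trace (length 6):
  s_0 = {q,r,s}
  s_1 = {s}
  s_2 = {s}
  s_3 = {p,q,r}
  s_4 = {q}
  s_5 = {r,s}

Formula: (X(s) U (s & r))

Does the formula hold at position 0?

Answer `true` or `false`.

s_0={q,r,s}: (X(s) U (s & r))=True X(s)=True s=True (s & r)=True r=True
s_1={s}: (X(s) U (s & r))=False X(s)=True s=True (s & r)=False r=False
s_2={s}: (X(s) U (s & r))=False X(s)=False s=True (s & r)=False r=False
s_3={p,q,r}: (X(s) U (s & r))=False X(s)=False s=False (s & r)=False r=True
s_4={q}: (X(s) U (s & r))=True X(s)=True s=False (s & r)=False r=False
s_5={r,s}: (X(s) U (s & r))=True X(s)=False s=True (s & r)=True r=True

Answer: true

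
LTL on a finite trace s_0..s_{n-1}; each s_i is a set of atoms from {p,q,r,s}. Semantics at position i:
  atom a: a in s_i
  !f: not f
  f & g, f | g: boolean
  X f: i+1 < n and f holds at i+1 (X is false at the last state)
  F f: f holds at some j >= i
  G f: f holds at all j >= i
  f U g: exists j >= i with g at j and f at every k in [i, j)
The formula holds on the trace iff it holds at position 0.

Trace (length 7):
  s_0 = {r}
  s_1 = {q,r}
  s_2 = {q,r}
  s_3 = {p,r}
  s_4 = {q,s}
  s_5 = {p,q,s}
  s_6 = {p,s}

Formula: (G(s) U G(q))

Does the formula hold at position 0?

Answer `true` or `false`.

s_0={r}: (G(s) U G(q))=False G(s)=False s=False G(q)=False q=False
s_1={q,r}: (G(s) U G(q))=False G(s)=False s=False G(q)=False q=True
s_2={q,r}: (G(s) U G(q))=False G(s)=False s=False G(q)=False q=True
s_3={p,r}: (G(s) U G(q))=False G(s)=False s=False G(q)=False q=False
s_4={q,s}: (G(s) U G(q))=False G(s)=True s=True G(q)=False q=True
s_5={p,q,s}: (G(s) U G(q))=False G(s)=True s=True G(q)=False q=True
s_6={p,s}: (G(s) U G(q))=False G(s)=True s=True G(q)=False q=False

Answer: false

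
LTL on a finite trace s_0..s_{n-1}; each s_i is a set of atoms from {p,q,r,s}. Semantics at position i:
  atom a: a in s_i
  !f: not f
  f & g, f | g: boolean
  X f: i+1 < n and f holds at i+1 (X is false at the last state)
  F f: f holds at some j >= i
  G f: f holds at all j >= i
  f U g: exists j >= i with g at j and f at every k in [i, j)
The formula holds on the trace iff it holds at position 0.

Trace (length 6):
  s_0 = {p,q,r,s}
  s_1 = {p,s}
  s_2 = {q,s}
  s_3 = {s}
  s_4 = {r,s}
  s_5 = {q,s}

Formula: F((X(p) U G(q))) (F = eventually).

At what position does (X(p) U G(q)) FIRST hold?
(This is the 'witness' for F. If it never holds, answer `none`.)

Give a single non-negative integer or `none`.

s_0={p,q,r,s}: (X(p) U G(q))=False X(p)=True p=True G(q)=False q=True
s_1={p,s}: (X(p) U G(q))=False X(p)=False p=True G(q)=False q=False
s_2={q,s}: (X(p) U G(q))=False X(p)=False p=False G(q)=False q=True
s_3={s}: (X(p) U G(q))=False X(p)=False p=False G(q)=False q=False
s_4={r,s}: (X(p) U G(q))=False X(p)=False p=False G(q)=False q=False
s_5={q,s}: (X(p) U G(q))=True X(p)=False p=False G(q)=True q=True
F((X(p) U G(q))) holds; first witness at position 5.

Answer: 5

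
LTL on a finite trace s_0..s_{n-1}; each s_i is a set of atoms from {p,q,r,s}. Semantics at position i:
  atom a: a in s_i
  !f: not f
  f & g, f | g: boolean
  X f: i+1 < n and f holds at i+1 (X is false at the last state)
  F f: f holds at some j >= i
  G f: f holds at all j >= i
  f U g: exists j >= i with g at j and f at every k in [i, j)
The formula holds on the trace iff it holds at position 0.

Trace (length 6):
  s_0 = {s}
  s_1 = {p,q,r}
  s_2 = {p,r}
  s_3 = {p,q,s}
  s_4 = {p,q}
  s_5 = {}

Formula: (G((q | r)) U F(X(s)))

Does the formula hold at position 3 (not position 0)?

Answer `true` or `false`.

s_0={s}: (G((q | r)) U F(X(s)))=True G((q | r))=False (q | r)=False q=False r=False F(X(s))=True X(s)=False s=True
s_1={p,q,r}: (G((q | r)) U F(X(s)))=True G((q | r))=False (q | r)=True q=True r=True F(X(s))=True X(s)=False s=False
s_2={p,r}: (G((q | r)) U F(X(s)))=True G((q | r))=False (q | r)=True q=False r=True F(X(s))=True X(s)=True s=False
s_3={p,q,s}: (G((q | r)) U F(X(s)))=False G((q | r))=False (q | r)=True q=True r=False F(X(s))=False X(s)=False s=True
s_4={p,q}: (G((q | r)) U F(X(s)))=False G((q | r))=False (q | r)=True q=True r=False F(X(s))=False X(s)=False s=False
s_5={}: (G((q | r)) U F(X(s)))=False G((q | r))=False (q | r)=False q=False r=False F(X(s))=False X(s)=False s=False
Evaluating at position 3: result = False

Answer: false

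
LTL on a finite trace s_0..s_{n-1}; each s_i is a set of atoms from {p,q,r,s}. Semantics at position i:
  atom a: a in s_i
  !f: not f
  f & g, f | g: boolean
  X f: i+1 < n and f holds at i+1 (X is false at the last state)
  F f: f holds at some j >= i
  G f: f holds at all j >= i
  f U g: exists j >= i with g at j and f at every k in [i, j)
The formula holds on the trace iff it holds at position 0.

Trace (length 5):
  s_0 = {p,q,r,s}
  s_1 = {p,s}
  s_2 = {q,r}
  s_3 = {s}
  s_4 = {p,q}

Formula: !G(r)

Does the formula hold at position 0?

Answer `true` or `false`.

s_0={p,q,r,s}: !G(r)=True G(r)=False r=True
s_1={p,s}: !G(r)=True G(r)=False r=False
s_2={q,r}: !G(r)=True G(r)=False r=True
s_3={s}: !G(r)=True G(r)=False r=False
s_4={p,q}: !G(r)=True G(r)=False r=False

Answer: true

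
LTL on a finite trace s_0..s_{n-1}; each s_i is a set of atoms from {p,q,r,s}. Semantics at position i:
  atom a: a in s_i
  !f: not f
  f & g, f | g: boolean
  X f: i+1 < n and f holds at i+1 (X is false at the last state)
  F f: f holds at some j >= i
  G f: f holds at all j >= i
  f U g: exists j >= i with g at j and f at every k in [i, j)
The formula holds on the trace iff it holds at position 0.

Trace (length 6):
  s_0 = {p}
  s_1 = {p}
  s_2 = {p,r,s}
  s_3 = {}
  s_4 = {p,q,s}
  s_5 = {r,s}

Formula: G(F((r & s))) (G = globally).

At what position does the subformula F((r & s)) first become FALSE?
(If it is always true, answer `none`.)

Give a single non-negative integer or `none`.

s_0={p}: F((r & s))=True (r & s)=False r=False s=False
s_1={p}: F((r & s))=True (r & s)=False r=False s=False
s_2={p,r,s}: F((r & s))=True (r & s)=True r=True s=True
s_3={}: F((r & s))=True (r & s)=False r=False s=False
s_4={p,q,s}: F((r & s))=True (r & s)=False r=False s=True
s_5={r,s}: F((r & s))=True (r & s)=True r=True s=True
G(F((r & s))) holds globally = True
No violation — formula holds at every position.

Answer: none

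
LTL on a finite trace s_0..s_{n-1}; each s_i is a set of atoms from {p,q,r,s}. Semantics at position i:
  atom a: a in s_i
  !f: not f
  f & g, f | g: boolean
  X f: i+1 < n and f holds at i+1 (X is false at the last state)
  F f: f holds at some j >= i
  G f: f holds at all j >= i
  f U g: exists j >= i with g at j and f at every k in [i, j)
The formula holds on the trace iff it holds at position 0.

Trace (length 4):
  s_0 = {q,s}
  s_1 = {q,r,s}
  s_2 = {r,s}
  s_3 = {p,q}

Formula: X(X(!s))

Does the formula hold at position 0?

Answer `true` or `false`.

Answer: false

Derivation:
s_0={q,s}: X(X(!s))=False X(!s)=False !s=False s=True
s_1={q,r,s}: X(X(!s))=True X(!s)=False !s=False s=True
s_2={r,s}: X(X(!s))=False X(!s)=True !s=False s=True
s_3={p,q}: X(X(!s))=False X(!s)=False !s=True s=False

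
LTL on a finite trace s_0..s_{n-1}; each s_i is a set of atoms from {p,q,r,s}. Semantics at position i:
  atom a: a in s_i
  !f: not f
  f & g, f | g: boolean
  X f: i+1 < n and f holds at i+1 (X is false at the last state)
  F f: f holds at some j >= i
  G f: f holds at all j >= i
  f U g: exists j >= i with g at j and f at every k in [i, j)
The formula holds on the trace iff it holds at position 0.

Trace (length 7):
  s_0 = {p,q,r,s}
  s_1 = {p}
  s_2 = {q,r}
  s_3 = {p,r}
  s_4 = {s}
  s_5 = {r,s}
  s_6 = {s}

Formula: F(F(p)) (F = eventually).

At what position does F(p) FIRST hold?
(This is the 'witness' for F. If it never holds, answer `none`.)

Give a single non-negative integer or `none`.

s_0={p,q,r,s}: F(p)=True p=True
s_1={p}: F(p)=True p=True
s_2={q,r}: F(p)=True p=False
s_3={p,r}: F(p)=True p=True
s_4={s}: F(p)=False p=False
s_5={r,s}: F(p)=False p=False
s_6={s}: F(p)=False p=False
F(F(p)) holds; first witness at position 0.

Answer: 0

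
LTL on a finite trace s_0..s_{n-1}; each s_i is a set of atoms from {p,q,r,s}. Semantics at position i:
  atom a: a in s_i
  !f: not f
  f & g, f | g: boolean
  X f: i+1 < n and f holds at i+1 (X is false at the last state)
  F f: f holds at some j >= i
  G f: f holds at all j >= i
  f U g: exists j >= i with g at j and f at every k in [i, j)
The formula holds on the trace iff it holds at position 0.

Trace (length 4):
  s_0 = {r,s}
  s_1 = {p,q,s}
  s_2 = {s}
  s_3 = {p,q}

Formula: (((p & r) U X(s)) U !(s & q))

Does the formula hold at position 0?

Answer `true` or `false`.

Answer: true

Derivation:
s_0={r,s}: (((p & r) U X(s)) U !(s & q))=True ((p & r) U X(s))=True (p & r)=False p=False r=True X(s)=True s=True !(s & q)=True (s & q)=False q=False
s_1={p,q,s}: (((p & r) U X(s)) U !(s & q))=True ((p & r) U X(s))=True (p & r)=False p=True r=False X(s)=True s=True !(s & q)=False (s & q)=True q=True
s_2={s}: (((p & r) U X(s)) U !(s & q))=True ((p & r) U X(s))=False (p & r)=False p=False r=False X(s)=False s=True !(s & q)=True (s & q)=False q=False
s_3={p,q}: (((p & r) U X(s)) U !(s & q))=True ((p & r) U X(s))=False (p & r)=False p=True r=False X(s)=False s=False !(s & q)=True (s & q)=False q=True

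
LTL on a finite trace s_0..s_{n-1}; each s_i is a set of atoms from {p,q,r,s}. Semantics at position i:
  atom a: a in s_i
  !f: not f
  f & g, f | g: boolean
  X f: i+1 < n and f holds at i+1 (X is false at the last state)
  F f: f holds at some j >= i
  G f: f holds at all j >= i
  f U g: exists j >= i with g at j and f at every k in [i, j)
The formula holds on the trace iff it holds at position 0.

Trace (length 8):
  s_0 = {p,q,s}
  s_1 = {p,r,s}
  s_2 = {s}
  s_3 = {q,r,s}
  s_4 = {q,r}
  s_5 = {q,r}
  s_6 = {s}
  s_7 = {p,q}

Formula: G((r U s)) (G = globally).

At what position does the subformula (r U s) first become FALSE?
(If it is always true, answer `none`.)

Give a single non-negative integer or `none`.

Answer: 7

Derivation:
s_0={p,q,s}: (r U s)=True r=False s=True
s_1={p,r,s}: (r U s)=True r=True s=True
s_2={s}: (r U s)=True r=False s=True
s_3={q,r,s}: (r U s)=True r=True s=True
s_4={q,r}: (r U s)=True r=True s=False
s_5={q,r}: (r U s)=True r=True s=False
s_6={s}: (r U s)=True r=False s=True
s_7={p,q}: (r U s)=False r=False s=False
G((r U s)) holds globally = False
First violation at position 7.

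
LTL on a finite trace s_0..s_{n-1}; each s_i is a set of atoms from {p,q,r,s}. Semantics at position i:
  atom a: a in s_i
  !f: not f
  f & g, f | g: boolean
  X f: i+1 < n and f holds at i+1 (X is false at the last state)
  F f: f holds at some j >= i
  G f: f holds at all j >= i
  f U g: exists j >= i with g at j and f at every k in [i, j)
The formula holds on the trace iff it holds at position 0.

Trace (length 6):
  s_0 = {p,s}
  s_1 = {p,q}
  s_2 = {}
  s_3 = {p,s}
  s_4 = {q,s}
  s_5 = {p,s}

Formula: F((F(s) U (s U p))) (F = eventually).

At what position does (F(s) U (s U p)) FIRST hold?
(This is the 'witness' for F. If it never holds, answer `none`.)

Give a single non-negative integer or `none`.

Answer: 0

Derivation:
s_0={p,s}: (F(s) U (s U p))=True F(s)=True s=True (s U p)=True p=True
s_1={p,q}: (F(s) U (s U p))=True F(s)=True s=False (s U p)=True p=True
s_2={}: (F(s) U (s U p))=True F(s)=True s=False (s U p)=False p=False
s_3={p,s}: (F(s) U (s U p))=True F(s)=True s=True (s U p)=True p=True
s_4={q,s}: (F(s) U (s U p))=True F(s)=True s=True (s U p)=True p=False
s_5={p,s}: (F(s) U (s U p))=True F(s)=True s=True (s U p)=True p=True
F((F(s) U (s U p))) holds; first witness at position 0.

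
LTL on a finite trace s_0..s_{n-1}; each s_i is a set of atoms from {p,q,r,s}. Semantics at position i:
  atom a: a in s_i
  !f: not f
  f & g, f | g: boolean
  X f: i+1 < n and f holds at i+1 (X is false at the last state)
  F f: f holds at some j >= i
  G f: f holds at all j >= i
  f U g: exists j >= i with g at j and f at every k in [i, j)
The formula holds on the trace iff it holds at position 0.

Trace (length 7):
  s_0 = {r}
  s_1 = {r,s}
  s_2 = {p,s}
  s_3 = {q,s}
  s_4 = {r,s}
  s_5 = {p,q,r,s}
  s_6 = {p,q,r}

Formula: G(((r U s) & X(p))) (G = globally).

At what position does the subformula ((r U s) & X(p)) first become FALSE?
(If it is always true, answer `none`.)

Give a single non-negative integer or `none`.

Answer: 0

Derivation:
s_0={r}: ((r U s) & X(p))=False (r U s)=True r=True s=False X(p)=False p=False
s_1={r,s}: ((r U s) & X(p))=True (r U s)=True r=True s=True X(p)=True p=False
s_2={p,s}: ((r U s) & X(p))=False (r U s)=True r=False s=True X(p)=False p=True
s_3={q,s}: ((r U s) & X(p))=False (r U s)=True r=False s=True X(p)=False p=False
s_4={r,s}: ((r U s) & X(p))=True (r U s)=True r=True s=True X(p)=True p=False
s_5={p,q,r,s}: ((r U s) & X(p))=True (r U s)=True r=True s=True X(p)=True p=True
s_6={p,q,r}: ((r U s) & X(p))=False (r U s)=False r=True s=False X(p)=False p=True
G(((r U s) & X(p))) holds globally = False
First violation at position 0.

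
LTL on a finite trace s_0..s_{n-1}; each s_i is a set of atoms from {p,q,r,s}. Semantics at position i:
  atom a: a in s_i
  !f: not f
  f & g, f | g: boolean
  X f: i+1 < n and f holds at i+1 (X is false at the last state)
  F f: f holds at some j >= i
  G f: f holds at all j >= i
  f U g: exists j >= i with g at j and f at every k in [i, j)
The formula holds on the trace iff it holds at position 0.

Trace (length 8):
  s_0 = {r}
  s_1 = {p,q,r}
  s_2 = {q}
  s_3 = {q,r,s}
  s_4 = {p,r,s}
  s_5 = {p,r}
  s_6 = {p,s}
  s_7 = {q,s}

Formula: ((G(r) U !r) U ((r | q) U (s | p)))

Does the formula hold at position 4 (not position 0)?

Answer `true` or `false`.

s_0={r}: ((G(r) U !r) U ((r | q) U (s | p)))=True (G(r) U !r)=False G(r)=False r=True !r=False ((r | q) U (s | p))=True (r | q)=True q=False (s | p)=False s=False p=False
s_1={p,q,r}: ((G(r) U !r) U ((r | q) U (s | p)))=True (G(r) U !r)=False G(r)=False r=True !r=False ((r | q) U (s | p))=True (r | q)=True q=True (s | p)=True s=False p=True
s_2={q}: ((G(r) U !r) U ((r | q) U (s | p)))=True (G(r) U !r)=True G(r)=False r=False !r=True ((r | q) U (s | p))=True (r | q)=True q=True (s | p)=False s=False p=False
s_3={q,r,s}: ((G(r) U !r) U ((r | q) U (s | p)))=True (G(r) U !r)=False G(r)=False r=True !r=False ((r | q) U (s | p))=True (r | q)=True q=True (s | p)=True s=True p=False
s_4={p,r,s}: ((G(r) U !r) U ((r | q) U (s | p)))=True (G(r) U !r)=False G(r)=False r=True !r=False ((r | q) U (s | p))=True (r | q)=True q=False (s | p)=True s=True p=True
s_5={p,r}: ((G(r) U !r) U ((r | q) U (s | p)))=True (G(r) U !r)=False G(r)=False r=True !r=False ((r | q) U (s | p))=True (r | q)=True q=False (s | p)=True s=False p=True
s_6={p,s}: ((G(r) U !r) U ((r | q) U (s | p)))=True (G(r) U !r)=True G(r)=False r=False !r=True ((r | q) U (s | p))=True (r | q)=False q=False (s | p)=True s=True p=True
s_7={q,s}: ((G(r) U !r) U ((r | q) U (s | p)))=True (G(r) U !r)=True G(r)=False r=False !r=True ((r | q) U (s | p))=True (r | q)=True q=True (s | p)=True s=True p=False
Evaluating at position 4: result = True

Answer: true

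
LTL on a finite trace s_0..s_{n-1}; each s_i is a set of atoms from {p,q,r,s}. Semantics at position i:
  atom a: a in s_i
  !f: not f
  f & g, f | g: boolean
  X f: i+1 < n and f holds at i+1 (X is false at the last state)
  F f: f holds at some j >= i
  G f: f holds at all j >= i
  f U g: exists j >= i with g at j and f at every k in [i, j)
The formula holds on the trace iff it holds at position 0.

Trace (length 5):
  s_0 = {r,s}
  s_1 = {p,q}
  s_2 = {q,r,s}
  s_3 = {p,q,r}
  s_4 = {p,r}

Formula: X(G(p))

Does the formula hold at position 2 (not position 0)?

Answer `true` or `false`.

s_0={r,s}: X(G(p))=False G(p)=False p=False
s_1={p,q}: X(G(p))=False G(p)=False p=True
s_2={q,r,s}: X(G(p))=True G(p)=False p=False
s_3={p,q,r}: X(G(p))=True G(p)=True p=True
s_4={p,r}: X(G(p))=False G(p)=True p=True
Evaluating at position 2: result = True

Answer: true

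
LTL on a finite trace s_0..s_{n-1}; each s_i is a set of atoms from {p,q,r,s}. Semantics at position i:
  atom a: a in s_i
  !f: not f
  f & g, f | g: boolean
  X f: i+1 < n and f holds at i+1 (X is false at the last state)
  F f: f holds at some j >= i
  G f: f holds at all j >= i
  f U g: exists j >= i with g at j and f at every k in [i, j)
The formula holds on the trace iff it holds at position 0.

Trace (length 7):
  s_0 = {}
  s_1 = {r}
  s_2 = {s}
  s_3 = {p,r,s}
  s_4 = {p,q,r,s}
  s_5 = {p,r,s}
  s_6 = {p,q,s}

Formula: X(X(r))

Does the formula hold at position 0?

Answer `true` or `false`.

Answer: false

Derivation:
s_0={}: X(X(r))=False X(r)=True r=False
s_1={r}: X(X(r))=True X(r)=False r=True
s_2={s}: X(X(r))=True X(r)=True r=False
s_3={p,r,s}: X(X(r))=True X(r)=True r=True
s_4={p,q,r,s}: X(X(r))=False X(r)=True r=True
s_5={p,r,s}: X(X(r))=False X(r)=False r=True
s_6={p,q,s}: X(X(r))=False X(r)=False r=False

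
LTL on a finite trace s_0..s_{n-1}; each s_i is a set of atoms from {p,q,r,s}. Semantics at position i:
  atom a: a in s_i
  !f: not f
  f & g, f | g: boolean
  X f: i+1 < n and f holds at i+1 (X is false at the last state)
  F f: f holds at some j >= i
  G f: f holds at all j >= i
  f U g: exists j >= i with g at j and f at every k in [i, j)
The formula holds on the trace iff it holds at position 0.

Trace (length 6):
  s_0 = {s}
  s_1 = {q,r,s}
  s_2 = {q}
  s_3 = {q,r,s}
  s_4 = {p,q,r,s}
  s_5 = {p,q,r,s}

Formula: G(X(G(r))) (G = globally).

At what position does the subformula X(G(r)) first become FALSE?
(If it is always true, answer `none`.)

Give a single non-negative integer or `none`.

s_0={s}: X(G(r))=False G(r)=False r=False
s_1={q,r,s}: X(G(r))=False G(r)=False r=True
s_2={q}: X(G(r))=True G(r)=False r=False
s_3={q,r,s}: X(G(r))=True G(r)=True r=True
s_4={p,q,r,s}: X(G(r))=True G(r)=True r=True
s_5={p,q,r,s}: X(G(r))=False G(r)=True r=True
G(X(G(r))) holds globally = False
First violation at position 0.

Answer: 0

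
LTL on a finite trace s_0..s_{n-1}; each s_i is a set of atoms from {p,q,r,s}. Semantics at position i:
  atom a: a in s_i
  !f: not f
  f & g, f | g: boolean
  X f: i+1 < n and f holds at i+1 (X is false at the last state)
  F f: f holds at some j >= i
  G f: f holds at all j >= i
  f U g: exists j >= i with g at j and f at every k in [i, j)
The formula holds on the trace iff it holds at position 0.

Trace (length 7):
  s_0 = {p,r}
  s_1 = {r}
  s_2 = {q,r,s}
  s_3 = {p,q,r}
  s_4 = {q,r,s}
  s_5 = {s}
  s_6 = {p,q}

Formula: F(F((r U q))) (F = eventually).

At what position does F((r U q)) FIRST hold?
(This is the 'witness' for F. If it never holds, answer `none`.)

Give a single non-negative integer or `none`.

Answer: 0

Derivation:
s_0={p,r}: F((r U q))=True (r U q)=True r=True q=False
s_1={r}: F((r U q))=True (r U q)=True r=True q=False
s_2={q,r,s}: F((r U q))=True (r U q)=True r=True q=True
s_3={p,q,r}: F((r U q))=True (r U q)=True r=True q=True
s_4={q,r,s}: F((r U q))=True (r U q)=True r=True q=True
s_5={s}: F((r U q))=True (r U q)=False r=False q=False
s_6={p,q}: F((r U q))=True (r U q)=True r=False q=True
F(F((r U q))) holds; first witness at position 0.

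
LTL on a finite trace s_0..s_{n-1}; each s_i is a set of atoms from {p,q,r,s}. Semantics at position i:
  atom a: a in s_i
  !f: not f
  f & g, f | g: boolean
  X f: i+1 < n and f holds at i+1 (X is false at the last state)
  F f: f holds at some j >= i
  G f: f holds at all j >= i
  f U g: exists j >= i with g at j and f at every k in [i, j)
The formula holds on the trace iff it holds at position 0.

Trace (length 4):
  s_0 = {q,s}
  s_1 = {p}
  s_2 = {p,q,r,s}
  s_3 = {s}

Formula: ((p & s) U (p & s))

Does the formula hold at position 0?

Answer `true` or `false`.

s_0={q,s}: ((p & s) U (p & s))=False (p & s)=False p=False s=True
s_1={p}: ((p & s) U (p & s))=False (p & s)=False p=True s=False
s_2={p,q,r,s}: ((p & s) U (p & s))=True (p & s)=True p=True s=True
s_3={s}: ((p & s) U (p & s))=False (p & s)=False p=False s=True

Answer: false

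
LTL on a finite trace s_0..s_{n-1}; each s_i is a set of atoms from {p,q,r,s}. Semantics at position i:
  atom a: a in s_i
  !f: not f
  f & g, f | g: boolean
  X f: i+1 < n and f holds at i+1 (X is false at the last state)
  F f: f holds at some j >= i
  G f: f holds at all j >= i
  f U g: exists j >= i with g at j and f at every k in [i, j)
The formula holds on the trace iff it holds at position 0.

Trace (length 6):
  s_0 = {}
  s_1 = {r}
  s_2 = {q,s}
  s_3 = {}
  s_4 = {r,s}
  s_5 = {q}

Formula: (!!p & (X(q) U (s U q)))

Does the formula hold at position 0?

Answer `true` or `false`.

Answer: false

Derivation:
s_0={}: (!!p & (X(q) U (s U q)))=False !!p=False !p=True p=False (X(q) U (s U q))=False X(q)=False q=False (s U q)=False s=False
s_1={r}: (!!p & (X(q) U (s U q)))=False !!p=False !p=True p=False (X(q) U (s U q))=True X(q)=True q=False (s U q)=False s=False
s_2={q,s}: (!!p & (X(q) U (s U q)))=False !!p=False !p=True p=False (X(q) U (s U q))=True X(q)=False q=True (s U q)=True s=True
s_3={}: (!!p & (X(q) U (s U q)))=False !!p=False !p=True p=False (X(q) U (s U q))=False X(q)=False q=False (s U q)=False s=False
s_4={r,s}: (!!p & (X(q) U (s U q)))=False !!p=False !p=True p=False (X(q) U (s U q))=True X(q)=True q=False (s U q)=True s=True
s_5={q}: (!!p & (X(q) U (s U q)))=False !!p=False !p=True p=False (X(q) U (s U q))=True X(q)=False q=True (s U q)=True s=False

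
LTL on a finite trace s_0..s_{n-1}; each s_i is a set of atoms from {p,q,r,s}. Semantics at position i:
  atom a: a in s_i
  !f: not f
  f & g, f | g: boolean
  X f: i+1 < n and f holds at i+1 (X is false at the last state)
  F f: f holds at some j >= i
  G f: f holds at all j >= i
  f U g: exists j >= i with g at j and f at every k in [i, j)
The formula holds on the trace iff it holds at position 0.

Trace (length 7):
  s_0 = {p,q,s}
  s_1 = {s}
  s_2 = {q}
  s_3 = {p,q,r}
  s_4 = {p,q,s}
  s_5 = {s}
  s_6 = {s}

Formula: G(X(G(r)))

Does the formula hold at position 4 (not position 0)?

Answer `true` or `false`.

s_0={p,q,s}: G(X(G(r)))=False X(G(r))=False G(r)=False r=False
s_1={s}: G(X(G(r)))=False X(G(r))=False G(r)=False r=False
s_2={q}: G(X(G(r)))=False X(G(r))=False G(r)=False r=False
s_3={p,q,r}: G(X(G(r)))=False X(G(r))=False G(r)=False r=True
s_4={p,q,s}: G(X(G(r)))=False X(G(r))=False G(r)=False r=False
s_5={s}: G(X(G(r)))=False X(G(r))=False G(r)=False r=False
s_6={s}: G(X(G(r)))=False X(G(r))=False G(r)=False r=False
Evaluating at position 4: result = False

Answer: false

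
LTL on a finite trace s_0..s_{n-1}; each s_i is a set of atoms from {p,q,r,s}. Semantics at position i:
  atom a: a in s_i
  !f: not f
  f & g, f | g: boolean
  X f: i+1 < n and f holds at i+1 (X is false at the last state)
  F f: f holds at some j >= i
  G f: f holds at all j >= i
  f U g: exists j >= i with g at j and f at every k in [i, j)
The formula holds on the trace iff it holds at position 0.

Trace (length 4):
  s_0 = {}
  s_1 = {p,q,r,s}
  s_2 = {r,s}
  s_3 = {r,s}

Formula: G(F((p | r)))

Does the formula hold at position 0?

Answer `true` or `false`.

s_0={}: G(F((p | r)))=True F((p | r))=True (p | r)=False p=False r=False
s_1={p,q,r,s}: G(F((p | r)))=True F((p | r))=True (p | r)=True p=True r=True
s_2={r,s}: G(F((p | r)))=True F((p | r))=True (p | r)=True p=False r=True
s_3={r,s}: G(F((p | r)))=True F((p | r))=True (p | r)=True p=False r=True

Answer: true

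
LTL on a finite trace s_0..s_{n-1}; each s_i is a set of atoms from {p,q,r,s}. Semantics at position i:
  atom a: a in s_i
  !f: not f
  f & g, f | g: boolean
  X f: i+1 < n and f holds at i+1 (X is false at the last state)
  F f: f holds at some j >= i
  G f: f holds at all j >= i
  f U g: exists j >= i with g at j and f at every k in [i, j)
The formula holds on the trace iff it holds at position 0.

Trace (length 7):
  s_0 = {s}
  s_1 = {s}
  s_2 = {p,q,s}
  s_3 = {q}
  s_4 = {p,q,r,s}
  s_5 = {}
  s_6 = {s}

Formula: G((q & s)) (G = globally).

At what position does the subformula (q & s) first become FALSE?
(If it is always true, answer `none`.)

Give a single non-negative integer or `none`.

s_0={s}: (q & s)=False q=False s=True
s_1={s}: (q & s)=False q=False s=True
s_2={p,q,s}: (q & s)=True q=True s=True
s_3={q}: (q & s)=False q=True s=False
s_4={p,q,r,s}: (q & s)=True q=True s=True
s_5={}: (q & s)=False q=False s=False
s_6={s}: (q & s)=False q=False s=True
G((q & s)) holds globally = False
First violation at position 0.

Answer: 0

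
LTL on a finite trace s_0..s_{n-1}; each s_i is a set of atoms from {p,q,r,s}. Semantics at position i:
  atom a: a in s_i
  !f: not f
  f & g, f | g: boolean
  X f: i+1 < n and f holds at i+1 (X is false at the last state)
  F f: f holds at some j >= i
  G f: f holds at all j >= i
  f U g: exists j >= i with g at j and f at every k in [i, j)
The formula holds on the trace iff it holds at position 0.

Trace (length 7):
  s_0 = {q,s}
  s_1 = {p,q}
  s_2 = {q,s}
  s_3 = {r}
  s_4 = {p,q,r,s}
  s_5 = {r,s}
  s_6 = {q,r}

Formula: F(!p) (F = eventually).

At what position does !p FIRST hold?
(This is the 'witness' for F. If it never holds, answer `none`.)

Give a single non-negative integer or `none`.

s_0={q,s}: !p=True p=False
s_1={p,q}: !p=False p=True
s_2={q,s}: !p=True p=False
s_3={r}: !p=True p=False
s_4={p,q,r,s}: !p=False p=True
s_5={r,s}: !p=True p=False
s_6={q,r}: !p=True p=False
F(!p) holds; first witness at position 0.

Answer: 0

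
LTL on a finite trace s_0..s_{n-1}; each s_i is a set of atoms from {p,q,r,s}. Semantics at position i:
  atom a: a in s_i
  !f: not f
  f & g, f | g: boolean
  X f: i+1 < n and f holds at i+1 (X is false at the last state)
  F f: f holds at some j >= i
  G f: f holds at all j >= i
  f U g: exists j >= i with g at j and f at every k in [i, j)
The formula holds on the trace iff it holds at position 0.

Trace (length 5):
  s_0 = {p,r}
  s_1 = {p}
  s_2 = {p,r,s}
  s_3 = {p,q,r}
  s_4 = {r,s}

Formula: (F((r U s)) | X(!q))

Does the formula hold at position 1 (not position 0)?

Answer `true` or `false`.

Answer: true

Derivation:
s_0={p,r}: (F((r U s)) | X(!q))=True F((r U s))=True (r U s)=False r=True s=False X(!q)=True !q=True q=False
s_1={p}: (F((r U s)) | X(!q))=True F((r U s))=True (r U s)=False r=False s=False X(!q)=True !q=True q=False
s_2={p,r,s}: (F((r U s)) | X(!q))=True F((r U s))=True (r U s)=True r=True s=True X(!q)=False !q=True q=False
s_3={p,q,r}: (F((r U s)) | X(!q))=True F((r U s))=True (r U s)=True r=True s=False X(!q)=True !q=False q=True
s_4={r,s}: (F((r U s)) | X(!q))=True F((r U s))=True (r U s)=True r=True s=True X(!q)=False !q=True q=False
Evaluating at position 1: result = True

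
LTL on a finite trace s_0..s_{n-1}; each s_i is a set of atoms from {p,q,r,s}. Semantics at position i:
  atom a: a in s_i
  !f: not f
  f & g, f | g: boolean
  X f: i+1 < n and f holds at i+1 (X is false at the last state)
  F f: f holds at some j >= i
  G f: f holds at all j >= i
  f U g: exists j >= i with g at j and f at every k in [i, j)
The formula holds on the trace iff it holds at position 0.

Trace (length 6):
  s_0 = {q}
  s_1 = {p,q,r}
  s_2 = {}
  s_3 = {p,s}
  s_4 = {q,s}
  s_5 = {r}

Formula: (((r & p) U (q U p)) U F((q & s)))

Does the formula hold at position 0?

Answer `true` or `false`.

s_0={q}: (((r & p) U (q U p)) U F((q & s)))=True ((r & p) U (q U p))=True (r & p)=False r=False p=False (q U p)=True q=True F((q & s))=True (q & s)=False s=False
s_1={p,q,r}: (((r & p) U (q U p)) U F((q & s)))=True ((r & p) U (q U p))=True (r & p)=True r=True p=True (q U p)=True q=True F((q & s))=True (q & s)=False s=False
s_2={}: (((r & p) U (q U p)) U F((q & s)))=True ((r & p) U (q U p))=False (r & p)=False r=False p=False (q U p)=False q=False F((q & s))=True (q & s)=False s=False
s_3={p,s}: (((r & p) U (q U p)) U F((q & s)))=True ((r & p) U (q U p))=True (r & p)=False r=False p=True (q U p)=True q=False F((q & s))=True (q & s)=False s=True
s_4={q,s}: (((r & p) U (q U p)) U F((q & s)))=True ((r & p) U (q U p))=False (r & p)=False r=False p=False (q U p)=False q=True F((q & s))=True (q & s)=True s=True
s_5={r}: (((r & p) U (q U p)) U F((q & s)))=False ((r & p) U (q U p))=False (r & p)=False r=True p=False (q U p)=False q=False F((q & s))=False (q & s)=False s=False

Answer: true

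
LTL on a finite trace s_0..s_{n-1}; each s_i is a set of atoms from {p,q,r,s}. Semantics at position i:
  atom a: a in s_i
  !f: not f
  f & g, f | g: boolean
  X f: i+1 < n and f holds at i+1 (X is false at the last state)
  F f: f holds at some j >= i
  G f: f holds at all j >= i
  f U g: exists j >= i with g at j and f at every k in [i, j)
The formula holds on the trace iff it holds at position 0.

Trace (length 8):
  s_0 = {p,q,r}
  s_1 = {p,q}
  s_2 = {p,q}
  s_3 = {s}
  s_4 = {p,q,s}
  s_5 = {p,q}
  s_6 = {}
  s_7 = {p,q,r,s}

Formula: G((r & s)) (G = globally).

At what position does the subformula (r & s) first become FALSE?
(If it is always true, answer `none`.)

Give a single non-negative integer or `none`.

s_0={p,q,r}: (r & s)=False r=True s=False
s_1={p,q}: (r & s)=False r=False s=False
s_2={p,q}: (r & s)=False r=False s=False
s_3={s}: (r & s)=False r=False s=True
s_4={p,q,s}: (r & s)=False r=False s=True
s_5={p,q}: (r & s)=False r=False s=False
s_6={}: (r & s)=False r=False s=False
s_7={p,q,r,s}: (r & s)=True r=True s=True
G((r & s)) holds globally = False
First violation at position 0.

Answer: 0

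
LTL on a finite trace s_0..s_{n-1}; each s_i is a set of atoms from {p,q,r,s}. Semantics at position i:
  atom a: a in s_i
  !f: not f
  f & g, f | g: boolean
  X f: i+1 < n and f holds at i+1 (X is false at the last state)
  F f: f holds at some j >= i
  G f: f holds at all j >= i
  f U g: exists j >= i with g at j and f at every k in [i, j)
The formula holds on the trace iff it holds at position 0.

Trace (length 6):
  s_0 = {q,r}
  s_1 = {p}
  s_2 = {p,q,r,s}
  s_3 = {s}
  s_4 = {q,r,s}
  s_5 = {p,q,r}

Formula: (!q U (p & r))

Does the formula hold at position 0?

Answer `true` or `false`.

s_0={q,r}: (!q U (p & r))=False !q=False q=True (p & r)=False p=False r=True
s_1={p}: (!q U (p & r))=True !q=True q=False (p & r)=False p=True r=False
s_2={p,q,r,s}: (!q U (p & r))=True !q=False q=True (p & r)=True p=True r=True
s_3={s}: (!q U (p & r))=False !q=True q=False (p & r)=False p=False r=False
s_4={q,r,s}: (!q U (p & r))=False !q=False q=True (p & r)=False p=False r=True
s_5={p,q,r}: (!q U (p & r))=True !q=False q=True (p & r)=True p=True r=True

Answer: false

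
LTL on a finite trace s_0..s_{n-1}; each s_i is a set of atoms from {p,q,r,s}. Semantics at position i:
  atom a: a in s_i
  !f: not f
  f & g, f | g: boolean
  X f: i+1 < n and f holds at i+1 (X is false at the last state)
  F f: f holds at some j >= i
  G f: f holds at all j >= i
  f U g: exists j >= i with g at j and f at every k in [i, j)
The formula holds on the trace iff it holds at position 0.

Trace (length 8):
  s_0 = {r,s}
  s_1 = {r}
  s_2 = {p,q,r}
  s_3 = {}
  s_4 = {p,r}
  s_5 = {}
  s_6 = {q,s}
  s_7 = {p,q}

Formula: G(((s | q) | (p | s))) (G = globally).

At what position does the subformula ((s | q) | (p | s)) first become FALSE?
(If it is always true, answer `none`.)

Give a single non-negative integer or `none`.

s_0={r,s}: ((s | q) | (p | s))=True (s | q)=True s=True q=False (p | s)=True p=False
s_1={r}: ((s | q) | (p | s))=False (s | q)=False s=False q=False (p | s)=False p=False
s_2={p,q,r}: ((s | q) | (p | s))=True (s | q)=True s=False q=True (p | s)=True p=True
s_3={}: ((s | q) | (p | s))=False (s | q)=False s=False q=False (p | s)=False p=False
s_4={p,r}: ((s | q) | (p | s))=True (s | q)=False s=False q=False (p | s)=True p=True
s_5={}: ((s | q) | (p | s))=False (s | q)=False s=False q=False (p | s)=False p=False
s_6={q,s}: ((s | q) | (p | s))=True (s | q)=True s=True q=True (p | s)=True p=False
s_7={p,q}: ((s | q) | (p | s))=True (s | q)=True s=False q=True (p | s)=True p=True
G(((s | q) | (p | s))) holds globally = False
First violation at position 1.

Answer: 1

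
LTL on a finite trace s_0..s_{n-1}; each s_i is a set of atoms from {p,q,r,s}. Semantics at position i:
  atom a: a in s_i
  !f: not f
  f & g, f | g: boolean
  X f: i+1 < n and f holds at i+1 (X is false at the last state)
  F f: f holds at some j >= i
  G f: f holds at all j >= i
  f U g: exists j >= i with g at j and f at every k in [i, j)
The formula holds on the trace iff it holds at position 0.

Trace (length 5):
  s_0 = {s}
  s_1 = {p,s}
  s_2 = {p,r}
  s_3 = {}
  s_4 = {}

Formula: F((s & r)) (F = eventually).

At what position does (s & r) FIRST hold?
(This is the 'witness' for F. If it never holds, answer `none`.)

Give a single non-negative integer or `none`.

Answer: none

Derivation:
s_0={s}: (s & r)=False s=True r=False
s_1={p,s}: (s & r)=False s=True r=False
s_2={p,r}: (s & r)=False s=False r=True
s_3={}: (s & r)=False s=False r=False
s_4={}: (s & r)=False s=False r=False
F((s & r)) does not hold (no witness exists).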